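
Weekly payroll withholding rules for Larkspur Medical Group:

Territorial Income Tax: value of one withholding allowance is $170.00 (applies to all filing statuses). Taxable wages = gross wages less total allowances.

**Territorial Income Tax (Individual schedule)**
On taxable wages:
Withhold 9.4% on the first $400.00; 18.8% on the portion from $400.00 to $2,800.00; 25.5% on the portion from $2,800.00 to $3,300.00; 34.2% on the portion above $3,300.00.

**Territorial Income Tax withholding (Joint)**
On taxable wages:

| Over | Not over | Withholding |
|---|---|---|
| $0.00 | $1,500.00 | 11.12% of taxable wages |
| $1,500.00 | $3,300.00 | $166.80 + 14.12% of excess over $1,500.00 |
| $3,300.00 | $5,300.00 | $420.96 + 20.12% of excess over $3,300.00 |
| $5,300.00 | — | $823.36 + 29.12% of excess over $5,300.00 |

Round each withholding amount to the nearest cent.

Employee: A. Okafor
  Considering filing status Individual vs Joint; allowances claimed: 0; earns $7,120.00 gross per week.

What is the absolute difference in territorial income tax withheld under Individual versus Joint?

$569.40

Territorial Income Tax (Individual): taxable = $7,120.00
  $616.30 + 34.2% × ($7,120.00 − $3,300.00) = $616.30 + 34.2% × $3,820.00 = $1,922.74
Territorial Income Tax (Joint): taxable = $7,120.00
  $823.36 + 29.12% × ($7,120.00 − $5,300.00) = $823.36 + 29.12% × $1,820.00 = $1,353.34
Difference: |$1,922.74 − $1,353.34| = $569.40 (higher under Individual)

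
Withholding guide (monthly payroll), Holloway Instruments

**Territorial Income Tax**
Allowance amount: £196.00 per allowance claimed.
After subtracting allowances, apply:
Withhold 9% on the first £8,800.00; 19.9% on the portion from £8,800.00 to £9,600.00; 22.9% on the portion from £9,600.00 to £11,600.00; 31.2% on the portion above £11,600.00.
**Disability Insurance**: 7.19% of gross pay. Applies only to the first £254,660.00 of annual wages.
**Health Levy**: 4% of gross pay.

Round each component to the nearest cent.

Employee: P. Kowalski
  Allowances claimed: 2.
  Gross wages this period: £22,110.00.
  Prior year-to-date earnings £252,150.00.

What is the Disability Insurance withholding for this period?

£180.47

Disability Insurance: cap £254,660.00 − YTD £252,150.00 = £2,510.00 subject; 7.19% × £2,510.00 = £180.47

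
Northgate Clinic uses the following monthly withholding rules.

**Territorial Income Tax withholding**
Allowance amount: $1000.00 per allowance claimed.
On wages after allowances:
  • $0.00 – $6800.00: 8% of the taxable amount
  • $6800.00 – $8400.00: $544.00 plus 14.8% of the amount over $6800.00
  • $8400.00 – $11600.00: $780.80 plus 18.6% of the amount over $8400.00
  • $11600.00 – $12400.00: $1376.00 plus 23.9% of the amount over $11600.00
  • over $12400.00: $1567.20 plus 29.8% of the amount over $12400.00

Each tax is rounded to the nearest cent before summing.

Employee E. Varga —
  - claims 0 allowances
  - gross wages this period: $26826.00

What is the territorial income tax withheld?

Territorial Income Tax: taxable = $26826.00
  $1567.20 + 29.8% × ($26826.00 − $12400.00) = $1567.20 + 29.8% × $14426.00 = $5866.15

$5866.15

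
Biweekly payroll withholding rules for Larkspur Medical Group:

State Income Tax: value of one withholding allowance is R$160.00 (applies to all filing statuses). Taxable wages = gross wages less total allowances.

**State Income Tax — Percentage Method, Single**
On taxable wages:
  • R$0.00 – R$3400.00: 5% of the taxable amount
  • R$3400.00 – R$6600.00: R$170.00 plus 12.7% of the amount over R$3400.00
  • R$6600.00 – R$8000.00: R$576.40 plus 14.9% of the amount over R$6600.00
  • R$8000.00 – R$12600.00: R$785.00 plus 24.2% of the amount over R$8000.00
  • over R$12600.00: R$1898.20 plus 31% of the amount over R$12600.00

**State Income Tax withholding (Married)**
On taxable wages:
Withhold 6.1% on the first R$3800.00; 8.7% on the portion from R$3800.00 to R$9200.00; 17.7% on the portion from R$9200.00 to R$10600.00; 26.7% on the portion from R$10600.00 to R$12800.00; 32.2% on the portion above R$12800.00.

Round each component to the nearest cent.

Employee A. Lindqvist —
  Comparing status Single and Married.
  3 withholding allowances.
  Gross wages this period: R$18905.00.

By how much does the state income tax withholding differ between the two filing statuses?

R$355.90

State Income Tax (Single): taxable = R$18905.00 − 3×R$160.00 = R$18425.00
  R$1898.20 + 31% × (R$18425.00 − R$12600.00) = R$1898.20 + 31% × R$5825.00 = R$3703.95
State Income Tax (Married): taxable = R$18905.00 − 3×R$160.00 = R$18425.00
  R$1536.80 + 32.2% × (R$18425.00 − R$12800.00) = R$1536.80 + 32.2% × R$5625.00 = R$3348.05
Difference: |R$3703.95 − R$3348.05| = R$355.90 (higher under Single)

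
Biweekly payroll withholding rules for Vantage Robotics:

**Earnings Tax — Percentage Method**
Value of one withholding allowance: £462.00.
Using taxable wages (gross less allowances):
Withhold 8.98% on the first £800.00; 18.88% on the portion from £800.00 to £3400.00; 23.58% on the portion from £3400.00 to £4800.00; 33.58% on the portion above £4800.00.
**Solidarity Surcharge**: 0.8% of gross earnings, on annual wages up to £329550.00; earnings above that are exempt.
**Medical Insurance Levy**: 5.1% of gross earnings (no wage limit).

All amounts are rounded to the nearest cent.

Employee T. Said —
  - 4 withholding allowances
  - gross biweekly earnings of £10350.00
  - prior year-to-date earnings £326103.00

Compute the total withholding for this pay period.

£2691.40

Earnings Tax: taxable = £10350.00 − 4×£462.00 = £8502.00
  £892.84 + 33.58% × (£8502.00 − £4800.00) = £892.84 + 33.58% × £3702.00 = £2135.97
Solidarity Surcharge: cap £329550.00 − YTD £326103.00 = £3447.00 subject; 0.8% × £3447.00 = £27.58
Medical Insurance Levy: 5.1% × £10350.00 = £527.85
Total: £2135.97 + £27.58 + £527.85 = £2691.40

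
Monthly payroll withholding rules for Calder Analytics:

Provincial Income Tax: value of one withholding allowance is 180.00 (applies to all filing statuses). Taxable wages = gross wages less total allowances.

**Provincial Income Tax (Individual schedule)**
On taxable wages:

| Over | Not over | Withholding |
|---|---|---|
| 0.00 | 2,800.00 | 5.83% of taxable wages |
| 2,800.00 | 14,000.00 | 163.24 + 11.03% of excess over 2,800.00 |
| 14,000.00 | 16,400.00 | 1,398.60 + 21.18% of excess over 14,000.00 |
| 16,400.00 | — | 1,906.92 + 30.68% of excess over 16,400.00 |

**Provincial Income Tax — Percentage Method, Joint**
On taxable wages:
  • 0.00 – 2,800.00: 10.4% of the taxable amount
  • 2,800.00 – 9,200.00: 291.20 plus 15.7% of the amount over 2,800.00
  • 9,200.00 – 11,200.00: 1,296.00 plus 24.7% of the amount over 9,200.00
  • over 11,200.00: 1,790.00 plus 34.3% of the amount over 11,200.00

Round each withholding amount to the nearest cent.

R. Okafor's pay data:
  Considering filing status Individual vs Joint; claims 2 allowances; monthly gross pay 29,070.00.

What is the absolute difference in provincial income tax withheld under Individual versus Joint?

Provincial Income Tax (Individual): taxable = 29,070.00 − 2×180.00 = 28,710.00
  1,906.92 + 30.68% × (28,710.00 − 16,400.00) = 1,906.92 + 30.68% × 12,310.00 = 5,683.63
Provincial Income Tax (Joint): taxable = 29,070.00 − 2×180.00 = 28,710.00
  1,790.00 + 34.3% × (28,710.00 − 11,200.00) = 1,790.00 + 34.3% × 17,510.00 = 7,795.93
Difference: |5,683.63 − 7,795.93| = 2,112.30 (higher under Joint)

2,112.30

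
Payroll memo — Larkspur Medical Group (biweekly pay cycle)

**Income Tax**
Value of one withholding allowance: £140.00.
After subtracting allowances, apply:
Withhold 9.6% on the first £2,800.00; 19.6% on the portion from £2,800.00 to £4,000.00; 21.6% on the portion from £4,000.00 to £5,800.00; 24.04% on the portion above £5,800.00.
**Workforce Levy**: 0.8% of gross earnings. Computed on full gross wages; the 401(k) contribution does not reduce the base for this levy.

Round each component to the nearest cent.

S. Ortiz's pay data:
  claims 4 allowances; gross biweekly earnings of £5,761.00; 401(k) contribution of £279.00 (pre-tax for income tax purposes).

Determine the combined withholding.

£749.24

Income Tax: taxable = £5,761.00 − £279.00 − 4×£140.00 = £4,922.00
  £504.00 + 21.6% × (£4,922.00 − £4,000.00) = £504.00 + 21.6% × £922.00 = £703.15
Workforce Levy: 0.8% × £5,761.00 = £46.09
Total: £703.15 + £46.09 = £749.24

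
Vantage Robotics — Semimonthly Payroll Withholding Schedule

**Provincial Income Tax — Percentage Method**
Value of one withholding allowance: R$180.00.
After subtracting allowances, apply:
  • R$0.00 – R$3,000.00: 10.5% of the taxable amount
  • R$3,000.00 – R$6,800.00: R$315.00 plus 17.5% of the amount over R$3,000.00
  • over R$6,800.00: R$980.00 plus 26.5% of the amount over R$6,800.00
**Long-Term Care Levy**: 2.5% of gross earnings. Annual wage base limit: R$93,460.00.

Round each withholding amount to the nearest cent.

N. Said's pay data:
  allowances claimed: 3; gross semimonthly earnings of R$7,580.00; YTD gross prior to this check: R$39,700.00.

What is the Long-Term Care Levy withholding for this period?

Long-Term Care Levy: 2.5% × R$7,580.00 = R$189.50

R$189.50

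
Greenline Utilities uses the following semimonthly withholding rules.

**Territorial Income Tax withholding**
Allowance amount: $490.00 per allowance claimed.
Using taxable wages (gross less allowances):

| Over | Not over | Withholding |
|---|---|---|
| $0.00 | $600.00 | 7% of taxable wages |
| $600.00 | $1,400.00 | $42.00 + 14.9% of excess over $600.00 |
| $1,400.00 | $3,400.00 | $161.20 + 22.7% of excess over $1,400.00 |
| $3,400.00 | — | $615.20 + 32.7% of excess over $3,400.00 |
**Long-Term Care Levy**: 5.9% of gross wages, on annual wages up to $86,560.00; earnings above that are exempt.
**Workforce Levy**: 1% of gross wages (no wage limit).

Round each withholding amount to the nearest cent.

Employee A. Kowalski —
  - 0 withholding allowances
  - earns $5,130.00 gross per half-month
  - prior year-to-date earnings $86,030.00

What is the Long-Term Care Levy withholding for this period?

$31.27

Long-Term Care Levy: cap $86,560.00 − YTD $86,030.00 = $530.00 subject; 5.9% × $530.00 = $31.27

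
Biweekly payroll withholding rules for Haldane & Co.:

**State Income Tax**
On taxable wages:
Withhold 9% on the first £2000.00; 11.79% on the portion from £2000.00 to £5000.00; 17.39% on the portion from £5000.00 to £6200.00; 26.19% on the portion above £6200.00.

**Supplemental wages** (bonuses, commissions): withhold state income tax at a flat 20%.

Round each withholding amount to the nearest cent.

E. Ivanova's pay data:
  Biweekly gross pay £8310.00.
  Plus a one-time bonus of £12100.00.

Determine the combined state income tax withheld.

State Income Tax: taxable = £8310.00
  £742.38 + 26.19% × (£8310.00 − £6200.00) = £742.38 + 26.19% × £2110.00 = £1294.99
Supplemental (20% flat on bonus): 20% × £12100.00 = £2420.00
Total state income tax: £1294.99 + £2420.00 = £3714.99

£3714.99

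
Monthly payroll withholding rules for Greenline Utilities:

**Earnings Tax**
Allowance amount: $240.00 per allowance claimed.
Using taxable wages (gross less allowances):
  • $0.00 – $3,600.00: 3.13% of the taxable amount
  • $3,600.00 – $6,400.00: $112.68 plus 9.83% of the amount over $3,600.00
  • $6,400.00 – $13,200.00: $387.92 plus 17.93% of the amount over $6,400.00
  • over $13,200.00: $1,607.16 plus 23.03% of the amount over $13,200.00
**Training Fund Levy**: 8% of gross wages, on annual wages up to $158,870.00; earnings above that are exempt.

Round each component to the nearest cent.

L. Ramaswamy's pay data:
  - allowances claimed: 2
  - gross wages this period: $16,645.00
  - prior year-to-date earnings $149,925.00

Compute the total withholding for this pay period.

$3,005.60

Earnings Tax: taxable = $16,645.00 − 2×$240.00 = $16,165.00
  $1,607.16 + 23.03% × ($16,165.00 − $13,200.00) = $1,607.16 + 23.03% × $2,965.00 = $2,290.00
Training Fund Levy: cap $158,870.00 − YTD $149,925.00 = $8,945.00 subject; 8% × $8,945.00 = $715.60
Total: $2,290.00 + $715.60 = $3,005.60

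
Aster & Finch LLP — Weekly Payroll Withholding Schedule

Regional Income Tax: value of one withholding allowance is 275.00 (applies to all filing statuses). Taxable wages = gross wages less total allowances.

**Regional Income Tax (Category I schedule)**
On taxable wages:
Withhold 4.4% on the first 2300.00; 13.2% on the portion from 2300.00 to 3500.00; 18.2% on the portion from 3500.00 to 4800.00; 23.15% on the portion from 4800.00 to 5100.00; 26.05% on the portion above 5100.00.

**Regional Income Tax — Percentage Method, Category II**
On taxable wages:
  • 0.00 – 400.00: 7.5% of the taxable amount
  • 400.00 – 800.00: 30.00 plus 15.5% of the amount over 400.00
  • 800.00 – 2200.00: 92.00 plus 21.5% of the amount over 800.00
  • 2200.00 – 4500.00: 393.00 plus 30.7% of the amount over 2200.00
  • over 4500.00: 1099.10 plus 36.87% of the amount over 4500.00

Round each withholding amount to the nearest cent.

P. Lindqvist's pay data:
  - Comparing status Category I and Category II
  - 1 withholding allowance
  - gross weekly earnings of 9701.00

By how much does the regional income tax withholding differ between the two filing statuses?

Regional Income Tax (Category I): taxable = 9701.00 − 1×275.00 = 9426.00
  565.65 + 26.05% × (9426.00 − 5100.00) = 565.65 + 26.05% × 4326.00 = 1692.57
Regional Income Tax (Category II): taxable = 9701.00 − 1×275.00 = 9426.00
  1099.10 + 36.87% × (9426.00 − 4500.00) = 1099.10 + 36.87% × 4926.00 = 2915.32
Difference: |1692.57 − 2915.32| = 1222.75 (higher under Category II)

1222.75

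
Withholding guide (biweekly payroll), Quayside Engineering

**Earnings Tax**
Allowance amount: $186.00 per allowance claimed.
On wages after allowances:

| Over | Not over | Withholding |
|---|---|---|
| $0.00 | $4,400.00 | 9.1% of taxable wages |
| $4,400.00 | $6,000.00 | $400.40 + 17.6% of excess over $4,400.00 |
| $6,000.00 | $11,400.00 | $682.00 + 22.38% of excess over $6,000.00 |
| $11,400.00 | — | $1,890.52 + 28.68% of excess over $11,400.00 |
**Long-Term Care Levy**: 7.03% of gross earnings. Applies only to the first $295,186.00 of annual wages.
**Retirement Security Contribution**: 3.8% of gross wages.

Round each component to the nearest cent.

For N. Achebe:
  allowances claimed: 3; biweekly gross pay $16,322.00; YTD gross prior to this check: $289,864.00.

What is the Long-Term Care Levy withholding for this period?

Long-Term Care Levy: cap $295,186.00 − YTD $289,864.00 = $5,322.00 subject; 7.03% × $5,322.00 = $374.14

$374.14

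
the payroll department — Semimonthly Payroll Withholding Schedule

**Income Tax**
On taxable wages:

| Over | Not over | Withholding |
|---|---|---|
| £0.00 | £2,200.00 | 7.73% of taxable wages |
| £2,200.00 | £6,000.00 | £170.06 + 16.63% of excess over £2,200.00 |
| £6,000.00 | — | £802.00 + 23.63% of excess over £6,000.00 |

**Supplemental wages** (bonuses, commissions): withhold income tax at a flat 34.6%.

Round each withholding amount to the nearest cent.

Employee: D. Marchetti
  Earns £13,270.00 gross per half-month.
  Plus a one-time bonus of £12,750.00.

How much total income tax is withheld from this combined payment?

£6,931.40

Income Tax: taxable = £13,270.00
  £802.00 + 23.63% × (£13,270.00 − £6,000.00) = £802.00 + 23.63% × £7,270.00 = £2,519.90
Supplemental (34.6% flat on bonus): 34.6% × £12,750.00 = £4,411.50
Total income tax: £2,519.90 + £4,411.50 = £6,931.40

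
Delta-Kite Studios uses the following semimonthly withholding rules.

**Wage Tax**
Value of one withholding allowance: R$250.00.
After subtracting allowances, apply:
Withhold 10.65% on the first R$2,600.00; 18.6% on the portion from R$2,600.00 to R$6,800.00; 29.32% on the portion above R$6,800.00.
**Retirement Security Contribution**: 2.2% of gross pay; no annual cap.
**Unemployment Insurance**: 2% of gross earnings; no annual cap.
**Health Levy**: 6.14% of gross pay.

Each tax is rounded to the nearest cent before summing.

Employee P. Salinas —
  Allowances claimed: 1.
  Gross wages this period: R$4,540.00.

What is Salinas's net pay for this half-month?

Wage Tax: taxable = R$4,540.00 − 1×R$250.00 = R$4,290.00
  R$276.90 + 18.6% × (R$4,290.00 − R$2,600.00) = R$276.90 + 18.6% × R$1,690.00 = R$591.24
Retirement Security Contribution: 2.2% × R$4,540.00 = R$99.88
Unemployment Insurance: 2% × R$4,540.00 = R$90.80
Health Levy: 6.14% × R$4,540.00 = R$278.76
Total withheld: R$591.24 + R$99.88 + R$90.80 + R$278.76 = R$1,060.68
Net pay: R$4,540.00 − R$1,060.68 = R$3,479.32

R$3,479.32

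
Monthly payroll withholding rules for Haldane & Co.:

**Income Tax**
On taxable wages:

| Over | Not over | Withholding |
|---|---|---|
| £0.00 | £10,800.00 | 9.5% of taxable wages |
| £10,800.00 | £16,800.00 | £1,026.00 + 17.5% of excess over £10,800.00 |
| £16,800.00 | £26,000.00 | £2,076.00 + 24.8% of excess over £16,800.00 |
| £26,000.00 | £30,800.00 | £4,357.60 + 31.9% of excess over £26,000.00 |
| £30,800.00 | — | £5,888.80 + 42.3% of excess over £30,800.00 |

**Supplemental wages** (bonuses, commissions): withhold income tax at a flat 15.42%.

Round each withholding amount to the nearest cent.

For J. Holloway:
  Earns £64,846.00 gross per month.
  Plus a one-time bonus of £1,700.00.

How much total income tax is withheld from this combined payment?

£20,552.40

Income Tax: taxable = £64,846.00
  £5,888.80 + 42.3% × (£64,846.00 − £30,800.00) = £5,888.80 + 42.3% × £34,046.00 = £20,290.26
Supplemental (15.42% flat on bonus): 15.42% × £1,700.00 = £262.14
Total income tax: £20,290.26 + £262.14 = £20,552.40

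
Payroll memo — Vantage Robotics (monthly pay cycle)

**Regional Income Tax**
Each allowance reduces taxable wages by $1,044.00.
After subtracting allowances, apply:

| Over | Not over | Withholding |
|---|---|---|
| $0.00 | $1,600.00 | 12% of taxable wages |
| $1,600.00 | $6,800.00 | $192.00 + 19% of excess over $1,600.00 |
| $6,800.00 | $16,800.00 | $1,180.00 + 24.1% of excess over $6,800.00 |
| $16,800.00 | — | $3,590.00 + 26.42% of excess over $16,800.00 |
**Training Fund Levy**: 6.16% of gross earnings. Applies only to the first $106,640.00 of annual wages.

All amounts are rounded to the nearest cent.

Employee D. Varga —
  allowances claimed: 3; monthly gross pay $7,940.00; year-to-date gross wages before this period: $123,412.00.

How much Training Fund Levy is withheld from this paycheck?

$0.00

Training Fund Levy: YTD $123,412.00 ≥ cap $106,640.00 → $0.00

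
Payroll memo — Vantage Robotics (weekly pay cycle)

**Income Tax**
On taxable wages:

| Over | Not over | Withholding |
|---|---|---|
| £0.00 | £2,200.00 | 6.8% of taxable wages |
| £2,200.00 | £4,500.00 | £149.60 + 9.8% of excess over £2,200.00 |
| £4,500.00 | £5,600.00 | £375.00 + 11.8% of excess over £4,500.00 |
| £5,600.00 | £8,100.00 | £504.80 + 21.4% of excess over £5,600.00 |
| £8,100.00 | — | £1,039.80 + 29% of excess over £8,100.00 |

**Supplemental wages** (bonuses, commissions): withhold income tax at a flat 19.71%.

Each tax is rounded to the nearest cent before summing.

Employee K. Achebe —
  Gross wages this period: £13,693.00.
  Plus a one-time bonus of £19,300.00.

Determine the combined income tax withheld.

£6,465.80

Income Tax: taxable = £13,693.00
  £1,039.80 + 29% × (£13,693.00 − £8,100.00) = £1,039.80 + 29% × £5,593.00 = £2,661.77
Supplemental (19.71% flat on bonus): 19.71% × £19,300.00 = £3,804.03
Total income tax: £2,661.77 + £3,804.03 = £6,465.80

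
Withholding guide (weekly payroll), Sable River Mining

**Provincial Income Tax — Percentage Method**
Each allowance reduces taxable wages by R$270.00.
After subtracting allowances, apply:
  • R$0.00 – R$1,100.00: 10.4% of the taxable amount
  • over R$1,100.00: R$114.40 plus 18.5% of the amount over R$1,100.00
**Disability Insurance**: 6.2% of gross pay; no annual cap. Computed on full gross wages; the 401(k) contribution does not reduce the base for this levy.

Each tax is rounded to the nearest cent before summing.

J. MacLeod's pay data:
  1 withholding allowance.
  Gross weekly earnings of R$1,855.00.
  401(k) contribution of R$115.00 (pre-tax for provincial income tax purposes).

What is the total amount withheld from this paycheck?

R$297.86

Provincial Income Tax: taxable = R$1,855.00 − R$115.00 − 1×R$270.00 = R$1,470.00
  R$114.40 + 18.5% × (R$1,470.00 − R$1,100.00) = R$114.40 + 18.5% × R$370.00 = R$182.85
Disability Insurance: 6.2% × R$1,855.00 = R$115.01
Total: R$182.85 + R$115.01 = R$297.86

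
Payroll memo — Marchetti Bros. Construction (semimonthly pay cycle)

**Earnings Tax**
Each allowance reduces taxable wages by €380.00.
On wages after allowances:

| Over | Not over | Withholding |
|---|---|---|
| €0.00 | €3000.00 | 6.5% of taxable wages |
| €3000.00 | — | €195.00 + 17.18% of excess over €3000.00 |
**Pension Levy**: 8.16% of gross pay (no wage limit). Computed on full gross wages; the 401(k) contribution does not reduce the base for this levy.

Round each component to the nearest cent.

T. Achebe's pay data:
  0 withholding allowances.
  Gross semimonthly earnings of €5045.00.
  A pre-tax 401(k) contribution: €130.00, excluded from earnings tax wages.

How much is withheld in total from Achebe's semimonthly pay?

€935.67

Earnings Tax: taxable = €5045.00 − €130.00 = €4915.00
  €195.00 + 17.18% × (€4915.00 − €3000.00) = €195.00 + 17.18% × €1915.00 = €524.00
Pension Levy: 8.16% × €5045.00 = €411.67
Total: €524.00 + €411.67 = €935.67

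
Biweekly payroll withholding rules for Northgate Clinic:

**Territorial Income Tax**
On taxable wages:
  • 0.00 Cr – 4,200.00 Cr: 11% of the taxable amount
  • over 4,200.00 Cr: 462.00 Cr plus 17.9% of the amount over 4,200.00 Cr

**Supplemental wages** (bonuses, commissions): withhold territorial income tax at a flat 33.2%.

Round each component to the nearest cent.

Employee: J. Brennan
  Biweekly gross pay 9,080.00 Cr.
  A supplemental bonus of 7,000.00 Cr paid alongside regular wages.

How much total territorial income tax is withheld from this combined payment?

3,659.52 Cr

Territorial Income Tax: taxable = 9,080.00 Cr
  462.00 Cr + 17.9% × (9,080.00 Cr − 4,200.00 Cr) = 462.00 Cr + 17.9% × 4,880.00 Cr = 1,335.52 Cr
Supplemental (33.2% flat on bonus): 33.2% × 7,000.00 Cr = 2,324.00 Cr
Total territorial income tax: 1,335.52 Cr + 2,324.00 Cr = 3,659.52 Cr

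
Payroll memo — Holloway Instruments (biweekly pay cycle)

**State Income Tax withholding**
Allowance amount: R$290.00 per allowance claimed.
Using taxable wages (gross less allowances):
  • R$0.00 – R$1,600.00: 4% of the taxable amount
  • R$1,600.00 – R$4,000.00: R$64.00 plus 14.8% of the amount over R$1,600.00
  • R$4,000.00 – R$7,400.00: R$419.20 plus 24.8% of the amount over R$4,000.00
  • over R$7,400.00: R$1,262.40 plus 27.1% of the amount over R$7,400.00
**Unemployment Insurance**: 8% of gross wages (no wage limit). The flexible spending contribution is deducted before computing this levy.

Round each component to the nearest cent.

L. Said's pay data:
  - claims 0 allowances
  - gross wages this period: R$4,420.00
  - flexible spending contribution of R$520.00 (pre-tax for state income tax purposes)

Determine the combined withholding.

State Income Tax: taxable = R$4,420.00 − R$520.00 = R$3,900.00
  R$64.00 + 14.8% × (R$3,900.00 − R$1,600.00) = R$64.00 + 14.8% × R$2,300.00 = R$404.40
Unemployment Insurance: 8% × R$3,900.00 = R$312.00
Total: R$404.40 + R$312.00 = R$716.40

R$716.40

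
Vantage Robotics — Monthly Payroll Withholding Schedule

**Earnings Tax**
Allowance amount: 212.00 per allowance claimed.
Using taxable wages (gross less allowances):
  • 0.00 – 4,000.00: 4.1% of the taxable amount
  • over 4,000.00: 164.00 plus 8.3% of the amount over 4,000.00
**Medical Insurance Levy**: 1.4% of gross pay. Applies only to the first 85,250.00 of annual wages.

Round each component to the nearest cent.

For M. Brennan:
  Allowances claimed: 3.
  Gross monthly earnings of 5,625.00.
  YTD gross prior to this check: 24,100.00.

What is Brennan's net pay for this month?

5,300.16

Earnings Tax: taxable = 5,625.00 − 3×212.00 = 4,989.00
  164.00 + 8.3% × (4,989.00 − 4,000.00) = 164.00 + 8.3% × 989.00 = 246.09
Medical Insurance Levy: 1.4% × 5,625.00 = 78.75
Total withheld: 246.09 + 78.75 = 324.84
Net pay: 5,625.00 − 324.84 = 5,300.16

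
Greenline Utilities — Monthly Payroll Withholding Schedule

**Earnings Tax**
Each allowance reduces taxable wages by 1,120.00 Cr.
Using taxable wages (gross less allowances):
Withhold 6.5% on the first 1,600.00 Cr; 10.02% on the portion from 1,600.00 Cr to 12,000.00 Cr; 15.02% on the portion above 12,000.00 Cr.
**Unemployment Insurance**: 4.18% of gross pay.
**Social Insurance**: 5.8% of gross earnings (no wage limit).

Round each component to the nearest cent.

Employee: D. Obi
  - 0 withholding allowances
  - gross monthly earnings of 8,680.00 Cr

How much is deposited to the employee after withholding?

7,000.32 Cr

Earnings Tax: taxable = 8,680.00 Cr
  104.00 Cr + 10.02% × (8,680.00 Cr − 1,600.00 Cr) = 104.00 Cr + 10.02% × 7,080.00 Cr = 813.42 Cr
Unemployment Insurance: 4.18% × 8,680.00 Cr = 362.82 Cr
Social Insurance: 5.8% × 8,680.00 Cr = 503.44 Cr
Total withheld: 813.42 Cr + 362.82 Cr + 503.44 Cr = 1,679.68 Cr
Net pay: 8,680.00 Cr − 1,679.68 Cr = 7,000.32 Cr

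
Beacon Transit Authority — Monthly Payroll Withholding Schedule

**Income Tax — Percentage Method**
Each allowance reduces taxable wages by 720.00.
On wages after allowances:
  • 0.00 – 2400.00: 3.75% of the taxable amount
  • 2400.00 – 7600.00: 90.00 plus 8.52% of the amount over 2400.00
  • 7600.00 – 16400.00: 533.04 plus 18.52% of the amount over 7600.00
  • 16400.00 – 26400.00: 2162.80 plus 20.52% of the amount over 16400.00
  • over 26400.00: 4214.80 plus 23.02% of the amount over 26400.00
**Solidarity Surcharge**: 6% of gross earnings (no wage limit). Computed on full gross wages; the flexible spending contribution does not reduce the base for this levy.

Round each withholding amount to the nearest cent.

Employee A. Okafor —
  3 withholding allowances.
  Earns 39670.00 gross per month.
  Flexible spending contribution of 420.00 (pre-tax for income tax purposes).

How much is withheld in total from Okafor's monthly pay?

Income Tax: taxable = 39670.00 − 420.00 − 3×720.00 = 37090.00
  4214.80 + 23.02% × (37090.00 − 26400.00) = 4214.80 + 23.02% × 10690.00 = 6675.64
Solidarity Surcharge: 6% × 39670.00 = 2380.20
Total: 6675.64 + 2380.20 = 9055.84

9055.84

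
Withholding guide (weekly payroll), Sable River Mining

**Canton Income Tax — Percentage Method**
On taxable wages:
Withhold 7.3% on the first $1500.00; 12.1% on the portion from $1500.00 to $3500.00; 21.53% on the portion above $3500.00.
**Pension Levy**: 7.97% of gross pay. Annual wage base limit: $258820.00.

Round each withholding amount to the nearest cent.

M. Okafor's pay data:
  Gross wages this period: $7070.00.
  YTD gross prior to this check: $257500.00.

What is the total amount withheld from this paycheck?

$1225.32

Canton Income Tax: taxable = $7070.00
  $351.50 + 21.53% × ($7070.00 − $3500.00) = $351.50 + 21.53% × $3570.00 = $1120.12
Pension Levy: cap $258820.00 − YTD $257500.00 = $1320.00 subject; 7.97% × $1320.00 = $105.20
Total: $1120.12 + $105.20 = $1225.32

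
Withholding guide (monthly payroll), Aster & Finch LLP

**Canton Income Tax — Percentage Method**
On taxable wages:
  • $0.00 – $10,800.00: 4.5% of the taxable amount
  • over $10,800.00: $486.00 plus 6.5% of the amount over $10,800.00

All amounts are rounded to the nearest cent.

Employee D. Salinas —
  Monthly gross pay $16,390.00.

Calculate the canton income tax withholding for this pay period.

Canton Income Tax: taxable = $16,390.00
  $486.00 + 6.5% × ($16,390.00 − $10,800.00) = $486.00 + 6.5% × $5,590.00 = $849.35

$849.35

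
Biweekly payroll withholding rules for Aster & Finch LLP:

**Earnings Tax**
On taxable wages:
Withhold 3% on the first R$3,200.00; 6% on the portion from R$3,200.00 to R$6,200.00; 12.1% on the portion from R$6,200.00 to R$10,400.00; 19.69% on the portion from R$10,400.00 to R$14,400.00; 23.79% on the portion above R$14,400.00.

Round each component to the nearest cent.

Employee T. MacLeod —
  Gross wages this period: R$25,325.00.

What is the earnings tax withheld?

R$4,170.86

Earnings Tax: taxable = R$25,325.00
  R$1,571.80 + 23.79% × (R$25,325.00 − R$14,400.00) = R$1,571.80 + 23.79% × R$10,925.00 = R$4,170.86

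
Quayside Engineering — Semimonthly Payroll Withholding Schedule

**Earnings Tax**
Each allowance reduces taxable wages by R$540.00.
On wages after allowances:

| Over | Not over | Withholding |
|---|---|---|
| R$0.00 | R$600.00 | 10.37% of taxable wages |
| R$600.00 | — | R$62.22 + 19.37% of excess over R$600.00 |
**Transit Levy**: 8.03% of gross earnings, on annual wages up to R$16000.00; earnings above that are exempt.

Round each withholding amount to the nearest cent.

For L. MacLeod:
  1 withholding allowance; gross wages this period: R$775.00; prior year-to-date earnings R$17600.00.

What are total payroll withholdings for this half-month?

R$24.37

Earnings Tax: taxable = R$775.00 − 1×R$540.00 = R$235.00
  10.37% × R$235.00 = R$24.37
Transit Levy: YTD R$17600.00 ≥ cap R$16000.00 → R$0.00
Total: R$24.37 + R$0.00 = R$24.37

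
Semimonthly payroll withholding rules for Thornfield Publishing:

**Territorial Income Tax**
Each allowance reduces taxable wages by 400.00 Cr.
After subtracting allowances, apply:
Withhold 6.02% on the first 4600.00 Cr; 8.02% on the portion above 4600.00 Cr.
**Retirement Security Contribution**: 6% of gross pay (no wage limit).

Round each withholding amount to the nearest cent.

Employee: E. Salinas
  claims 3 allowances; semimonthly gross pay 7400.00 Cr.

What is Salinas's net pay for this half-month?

Territorial Income Tax: taxable = 7400.00 Cr − 3×400.00 Cr = 6200.00 Cr
  276.92 Cr + 8.02% × (6200.00 Cr − 4600.00 Cr) = 276.92 Cr + 8.02% × 1600.00 Cr = 405.24 Cr
Retirement Security Contribution: 6% × 7400.00 Cr = 444.00 Cr
Total withheld: 405.24 Cr + 444.00 Cr = 849.24 Cr
Net pay: 7400.00 Cr − 849.24 Cr = 6550.76 Cr

6550.76 Cr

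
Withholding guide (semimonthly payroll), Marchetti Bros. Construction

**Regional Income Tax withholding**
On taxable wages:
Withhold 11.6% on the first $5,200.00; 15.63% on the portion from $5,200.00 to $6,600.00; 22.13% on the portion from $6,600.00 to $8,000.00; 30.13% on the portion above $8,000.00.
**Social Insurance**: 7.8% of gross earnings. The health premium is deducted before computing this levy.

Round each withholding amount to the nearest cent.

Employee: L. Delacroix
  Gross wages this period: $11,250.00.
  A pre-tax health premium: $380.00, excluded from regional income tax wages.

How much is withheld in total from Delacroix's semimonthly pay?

Regional Income Tax: taxable = $11,250.00 − $380.00 = $10,870.00
  $1,131.84 + 30.13% × ($10,870.00 − $8,000.00) = $1,131.84 + 30.13% × $2,870.00 = $1,996.57
Social Insurance: 7.8% × $10,870.00 = $847.86
Total: $1,996.57 + $847.86 = $2,844.43

$2,844.43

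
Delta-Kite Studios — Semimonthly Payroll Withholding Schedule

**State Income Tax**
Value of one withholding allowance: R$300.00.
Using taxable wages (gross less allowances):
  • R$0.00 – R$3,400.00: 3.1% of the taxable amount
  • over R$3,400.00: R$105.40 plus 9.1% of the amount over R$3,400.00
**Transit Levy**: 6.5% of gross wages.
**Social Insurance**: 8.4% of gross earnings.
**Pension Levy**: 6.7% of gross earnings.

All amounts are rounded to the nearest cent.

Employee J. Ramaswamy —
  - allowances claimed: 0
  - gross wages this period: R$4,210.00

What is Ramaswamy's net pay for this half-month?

R$3,121.53

State Income Tax: taxable = R$4,210.00
  R$105.40 + 9.1% × (R$4,210.00 − R$3,400.00) = R$105.40 + 9.1% × R$810.00 = R$179.11
Transit Levy: 6.5% × R$4,210.00 = R$273.65
Social Insurance: 8.4% × R$4,210.00 = R$353.64
Pension Levy: 6.7% × R$4,210.00 = R$282.07
Total withheld: R$179.11 + R$273.65 + R$353.64 + R$282.07 = R$1,088.47
Net pay: R$4,210.00 − R$1,088.47 = R$3,121.53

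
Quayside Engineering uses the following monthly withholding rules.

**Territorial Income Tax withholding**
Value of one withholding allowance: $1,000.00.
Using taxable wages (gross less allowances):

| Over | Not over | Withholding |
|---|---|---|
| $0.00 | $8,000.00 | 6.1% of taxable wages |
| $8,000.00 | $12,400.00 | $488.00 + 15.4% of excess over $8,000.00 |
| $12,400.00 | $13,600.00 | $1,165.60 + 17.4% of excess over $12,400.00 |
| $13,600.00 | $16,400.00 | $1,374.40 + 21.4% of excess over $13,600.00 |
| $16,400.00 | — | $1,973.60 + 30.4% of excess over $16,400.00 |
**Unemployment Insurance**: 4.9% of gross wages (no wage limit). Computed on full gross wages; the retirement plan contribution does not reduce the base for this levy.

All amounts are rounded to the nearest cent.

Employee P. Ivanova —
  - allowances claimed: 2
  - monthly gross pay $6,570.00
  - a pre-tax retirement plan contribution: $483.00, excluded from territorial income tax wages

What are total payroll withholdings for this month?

Territorial Income Tax: taxable = $6,570.00 − $483.00 − 2×$1,000.00 = $4,087.00
  6.1% × $4,087.00 = $249.31
Unemployment Insurance: 4.9% × $6,570.00 = $321.93
Total: $249.31 + $321.93 = $571.24

$571.24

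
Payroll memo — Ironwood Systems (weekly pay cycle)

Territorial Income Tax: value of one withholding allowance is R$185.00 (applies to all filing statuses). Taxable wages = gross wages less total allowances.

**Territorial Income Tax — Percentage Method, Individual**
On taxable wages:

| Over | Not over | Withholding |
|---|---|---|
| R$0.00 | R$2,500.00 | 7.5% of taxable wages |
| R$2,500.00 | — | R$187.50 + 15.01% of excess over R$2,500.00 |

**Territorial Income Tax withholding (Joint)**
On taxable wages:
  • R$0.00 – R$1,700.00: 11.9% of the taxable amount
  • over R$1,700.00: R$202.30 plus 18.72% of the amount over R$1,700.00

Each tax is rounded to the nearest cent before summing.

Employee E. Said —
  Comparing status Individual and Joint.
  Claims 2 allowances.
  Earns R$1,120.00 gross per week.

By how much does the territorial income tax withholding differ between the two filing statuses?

Territorial Income Tax (Individual): taxable = R$1,120.00 − 2×R$185.00 = R$750.00
  7.5% × R$750.00 = R$56.25
Territorial Income Tax (Joint): taxable = R$1,120.00 − 2×R$185.00 = R$750.00
  11.9% × R$750.00 = R$89.25
Difference: |R$56.25 − R$89.25| = R$33.00 (higher under Joint)

R$33.00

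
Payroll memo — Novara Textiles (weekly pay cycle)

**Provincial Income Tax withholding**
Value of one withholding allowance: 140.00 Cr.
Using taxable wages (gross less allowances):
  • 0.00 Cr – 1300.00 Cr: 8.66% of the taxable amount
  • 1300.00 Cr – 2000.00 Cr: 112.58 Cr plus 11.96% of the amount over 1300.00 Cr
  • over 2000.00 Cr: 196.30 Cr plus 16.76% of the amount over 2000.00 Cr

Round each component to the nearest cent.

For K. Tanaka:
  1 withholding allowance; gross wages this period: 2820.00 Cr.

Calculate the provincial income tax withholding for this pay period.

310.27 Cr

Provincial Income Tax: taxable = 2820.00 Cr − 1×140.00 Cr = 2680.00 Cr
  196.30 Cr + 16.76% × (2680.00 Cr − 2000.00 Cr) = 196.30 Cr + 16.76% × 680.00 Cr = 310.27 Cr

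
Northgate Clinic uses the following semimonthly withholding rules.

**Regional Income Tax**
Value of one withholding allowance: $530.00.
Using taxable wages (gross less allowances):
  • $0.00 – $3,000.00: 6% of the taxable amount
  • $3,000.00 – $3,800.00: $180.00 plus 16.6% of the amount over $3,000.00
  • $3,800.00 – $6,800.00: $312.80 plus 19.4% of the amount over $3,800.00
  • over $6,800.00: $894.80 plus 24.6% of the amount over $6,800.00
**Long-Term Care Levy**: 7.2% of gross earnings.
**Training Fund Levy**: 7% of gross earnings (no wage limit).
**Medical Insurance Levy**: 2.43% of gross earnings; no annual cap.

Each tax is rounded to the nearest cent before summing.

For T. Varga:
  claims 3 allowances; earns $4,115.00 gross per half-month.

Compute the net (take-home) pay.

$3,279.18

Regional Income Tax: taxable = $4,115.00 − 3×$530.00 = $2,525.00
  6% × $2,525.00 = $151.50
Long-Term Care Levy: 7.2% × $4,115.00 = $296.28
Training Fund Levy: 7% × $4,115.00 = $288.05
Medical Insurance Levy: 2.43% × $4,115.00 = $99.99
Total withheld: $151.50 + $296.28 + $288.05 + $99.99 = $835.82
Net pay: $4,115.00 − $835.82 = $3,279.18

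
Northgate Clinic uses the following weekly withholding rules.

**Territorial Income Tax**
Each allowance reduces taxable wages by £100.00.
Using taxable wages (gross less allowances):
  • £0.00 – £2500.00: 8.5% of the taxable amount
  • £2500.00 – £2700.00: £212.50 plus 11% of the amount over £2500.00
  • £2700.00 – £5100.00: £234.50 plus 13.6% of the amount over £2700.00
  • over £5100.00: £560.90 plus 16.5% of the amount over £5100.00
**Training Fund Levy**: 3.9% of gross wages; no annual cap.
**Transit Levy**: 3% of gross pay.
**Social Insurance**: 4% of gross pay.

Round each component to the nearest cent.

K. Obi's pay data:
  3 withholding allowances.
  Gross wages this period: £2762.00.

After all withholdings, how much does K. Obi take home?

£2251.67

Territorial Income Tax: taxable = £2762.00 − 3×£100.00 = £2462.00
  8.5% × £2462.00 = £209.27
Training Fund Levy: 3.9% × £2762.00 = £107.72
Transit Levy: 3% × £2762.00 = £82.86
Social Insurance: 4% × £2762.00 = £110.48
Total withheld: £209.27 + £107.72 + £82.86 + £110.48 = £510.33
Net pay: £2762.00 − £510.33 = £2251.67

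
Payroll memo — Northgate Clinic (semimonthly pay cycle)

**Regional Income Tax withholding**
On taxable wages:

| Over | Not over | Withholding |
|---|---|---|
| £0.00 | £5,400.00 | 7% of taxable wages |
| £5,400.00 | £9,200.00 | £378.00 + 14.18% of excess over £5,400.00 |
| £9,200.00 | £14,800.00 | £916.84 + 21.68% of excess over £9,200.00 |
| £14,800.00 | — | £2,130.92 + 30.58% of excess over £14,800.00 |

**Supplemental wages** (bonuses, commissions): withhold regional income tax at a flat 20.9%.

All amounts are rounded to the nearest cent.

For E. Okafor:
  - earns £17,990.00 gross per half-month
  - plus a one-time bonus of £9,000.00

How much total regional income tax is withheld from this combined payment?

£4,987.42

Regional Income Tax: taxable = £17,990.00
  £2,130.92 + 30.58% × (£17,990.00 − £14,800.00) = £2,130.92 + 30.58% × £3,190.00 = £3,106.42
Supplemental (20.9% flat on bonus): 20.9% × £9,000.00 = £1,881.00
Total regional income tax: £3,106.42 + £1,881.00 = £4,987.42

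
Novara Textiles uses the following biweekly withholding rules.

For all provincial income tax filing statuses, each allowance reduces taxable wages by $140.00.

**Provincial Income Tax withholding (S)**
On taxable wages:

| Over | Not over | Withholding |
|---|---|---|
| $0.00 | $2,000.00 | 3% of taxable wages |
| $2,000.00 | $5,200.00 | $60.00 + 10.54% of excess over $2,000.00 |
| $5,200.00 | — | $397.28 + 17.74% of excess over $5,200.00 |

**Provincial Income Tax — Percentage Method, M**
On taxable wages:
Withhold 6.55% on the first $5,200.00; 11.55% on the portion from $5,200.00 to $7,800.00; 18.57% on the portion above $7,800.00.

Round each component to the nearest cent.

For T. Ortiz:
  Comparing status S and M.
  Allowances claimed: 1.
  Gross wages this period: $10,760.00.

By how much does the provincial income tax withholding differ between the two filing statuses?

Provincial Income Tax (S): taxable = $10,760.00 − 1×$140.00 = $10,620.00
  $397.28 + 17.74% × ($10,620.00 − $5,200.00) = $397.28 + 17.74% × $5,420.00 = $1,358.79
Provincial Income Tax (M): taxable = $10,760.00 − 1×$140.00 = $10,620.00
  $640.90 + 18.57% × ($10,620.00 − $7,800.00) = $640.90 + 18.57% × $2,820.00 = $1,164.57
Difference: |$1,358.79 − $1,164.57| = $194.22 (higher under S)

$194.22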